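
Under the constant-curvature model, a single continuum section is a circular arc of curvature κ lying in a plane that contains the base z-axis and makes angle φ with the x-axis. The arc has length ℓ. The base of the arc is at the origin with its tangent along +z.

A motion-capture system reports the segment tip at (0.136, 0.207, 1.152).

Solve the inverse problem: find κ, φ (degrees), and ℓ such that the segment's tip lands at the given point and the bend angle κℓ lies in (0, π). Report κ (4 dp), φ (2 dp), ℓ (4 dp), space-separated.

ρ = √(x²+y²) = √(0.136² + 0.207²) = 0.24768
φ = atan2(y, x) mod 360° = atan2(0.207, 0.136) = 56.6949°
|p|² = ρ² + z² = 0.24768² + 1.152² = 1.38845
κ = 2ρ / |p|² = 2×0.24768 / 1.38845 = 0.35677
θ = 2·atan2(ρ, z) = 2·atan2(0.24768, 1.152) = 0.42355 rad
ℓ = θ/κ = 0.42355/0.35677 = 1.18718

0.3568 56.69 1.1872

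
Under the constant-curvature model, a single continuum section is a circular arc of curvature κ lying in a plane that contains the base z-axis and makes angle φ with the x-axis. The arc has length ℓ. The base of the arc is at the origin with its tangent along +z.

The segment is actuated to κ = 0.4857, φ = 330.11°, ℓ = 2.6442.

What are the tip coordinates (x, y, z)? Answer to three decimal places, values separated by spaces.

θ = κ·ℓ = 0.4857 × 2.6442 = 1.28429 rad
ρ = (1 − cos θ)/κ = (1 − 0.28260)/0.4857 = 1.47703
z = sin θ / κ = 0.95924/0.4857 = 1.97496
x = ρ cos φ = 1.47703 × cos(330.11°) = 1.28056
y = ρ sin φ = 1.47703 × sin(330.11°) = -0.73606

1.281 -0.736 1.975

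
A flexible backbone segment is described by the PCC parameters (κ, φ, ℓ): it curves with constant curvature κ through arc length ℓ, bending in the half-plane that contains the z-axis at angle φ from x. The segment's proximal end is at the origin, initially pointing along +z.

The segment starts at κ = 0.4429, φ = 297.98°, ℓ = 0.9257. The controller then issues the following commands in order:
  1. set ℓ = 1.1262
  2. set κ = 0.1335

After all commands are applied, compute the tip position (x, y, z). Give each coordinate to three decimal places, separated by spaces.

0.040 -0.075 1.122

initial: κ=0.4429, φ=297.98°, ℓ=0.9257
cmd 1: set ℓ=1.1262 → (κ,φ,ℓ)=(0.4429,297.98°,1.1262) → tip=(0.1291,-0.2429,1.0801)
cmd 2: set κ=0.1335 → (κ,φ,ℓ)=(0.1335,297.98°,1.1262) → tip=(0.0396,-0.0746,1.1220)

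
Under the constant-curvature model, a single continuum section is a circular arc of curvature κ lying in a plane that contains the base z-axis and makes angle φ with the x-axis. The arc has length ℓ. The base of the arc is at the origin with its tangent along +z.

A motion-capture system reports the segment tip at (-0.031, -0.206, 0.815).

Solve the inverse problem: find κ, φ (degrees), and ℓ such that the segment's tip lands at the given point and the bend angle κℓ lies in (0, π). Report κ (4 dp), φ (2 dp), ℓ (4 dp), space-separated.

0.5888 261.44 0.8500

ρ = √(x²+y²) = √(-0.031² + -0.206²) = 0.20832
φ = atan2(y, x) mod 360° = atan2(-0.206, -0.031) = 261.4420°
|p|² = ρ² + z² = 0.20832² + 0.815² = 0.70762
κ = 2ρ / |p|² = 2×0.20832 / 0.70762 = 0.58879
θ = 2·atan2(ρ, z) = 2·atan2(0.20832, 0.815) = 0.50050 rad
ℓ = θ/κ = 0.50050/0.58879 = 0.85005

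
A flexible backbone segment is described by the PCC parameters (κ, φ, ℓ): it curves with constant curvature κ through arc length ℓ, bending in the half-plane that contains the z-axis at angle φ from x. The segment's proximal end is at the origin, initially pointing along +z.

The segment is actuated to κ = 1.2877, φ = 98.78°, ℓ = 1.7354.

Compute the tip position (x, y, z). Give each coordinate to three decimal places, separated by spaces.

-0.192 1.240 0.612

θ = κ·ℓ = 1.2877 × 1.7354 = 2.23467 rad
ρ = (1 − cos θ)/κ = (1 − -0.61618)/1.2877 = 1.25509
z = sin θ / κ = 0.78761/1.2877 = 0.61164
x = ρ cos φ = 1.25509 × cos(98.78°) = -0.19158
y = ρ sin φ = 1.25509 × sin(98.78°) = 1.24038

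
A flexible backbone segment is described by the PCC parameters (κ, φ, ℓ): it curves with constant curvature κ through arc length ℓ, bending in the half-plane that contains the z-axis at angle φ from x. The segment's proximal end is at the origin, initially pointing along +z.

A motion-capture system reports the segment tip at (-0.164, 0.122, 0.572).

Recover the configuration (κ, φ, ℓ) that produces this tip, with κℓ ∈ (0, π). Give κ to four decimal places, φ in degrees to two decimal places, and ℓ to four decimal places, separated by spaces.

ρ = √(x²+y²) = √(-0.164² + 0.122²) = 0.20440
φ = atan2(y, x) mod 360° = atan2(0.122, -0.164) = 143.3544°
|p|² = ρ² + z² = 0.20440² + 0.572² = 0.36896
κ = 2ρ / |p|² = 2×0.20440 / 0.36896 = 1.10798
θ = 2·atan2(ρ, z) = 2·atan2(0.20440, 0.572) = 0.68641 rad
ℓ = θ/κ = 0.68641/1.10798 = 0.61951

1.1080 143.35 0.6195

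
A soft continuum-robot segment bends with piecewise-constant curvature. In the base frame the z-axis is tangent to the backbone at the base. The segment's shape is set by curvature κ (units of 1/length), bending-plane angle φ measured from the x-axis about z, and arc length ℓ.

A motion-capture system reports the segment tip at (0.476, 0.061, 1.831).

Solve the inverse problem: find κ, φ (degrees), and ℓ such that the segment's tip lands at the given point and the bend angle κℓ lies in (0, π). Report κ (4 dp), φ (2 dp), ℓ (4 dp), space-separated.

0.2679 7.30 1.9137

ρ = √(x²+y²) = √(0.476² + 0.061²) = 0.47989
φ = atan2(y, x) mod 360° = atan2(0.061, 0.476) = 7.3027°
|p|² = ρ² + z² = 0.47989² + 1.831² = 3.58286
κ = 2ρ / |p|² = 2×0.47989 / 3.58286 = 0.26788
θ = 2·atan2(ρ, z) = 2·atan2(0.47989, 1.831) = 0.51266 rad
ℓ = θ/κ = 0.51266/0.26788 = 1.91373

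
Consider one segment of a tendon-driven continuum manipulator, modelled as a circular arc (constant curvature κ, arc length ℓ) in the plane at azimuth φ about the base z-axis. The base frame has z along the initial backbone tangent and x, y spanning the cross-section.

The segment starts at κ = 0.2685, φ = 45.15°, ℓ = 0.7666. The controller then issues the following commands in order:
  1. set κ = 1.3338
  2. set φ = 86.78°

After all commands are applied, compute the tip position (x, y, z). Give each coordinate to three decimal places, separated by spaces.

0.020 0.358 0.640

initial: κ=0.2685, φ=45.15°, ℓ=0.7666
cmd 1: set κ=1.3338 → (κ,φ,ℓ)=(1.3338,45.15°,0.7666) → tip=(0.2531,0.2545,0.6398)
cmd 2: set φ=86.78° → (κ,φ,ℓ)=(1.3338,86.78°,0.7666) → tip=(0.0202,0.3584,0.6398)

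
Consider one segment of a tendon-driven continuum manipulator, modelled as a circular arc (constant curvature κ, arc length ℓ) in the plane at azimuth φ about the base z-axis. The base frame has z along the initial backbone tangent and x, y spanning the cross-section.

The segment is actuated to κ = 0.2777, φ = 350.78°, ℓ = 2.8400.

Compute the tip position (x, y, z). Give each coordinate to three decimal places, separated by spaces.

1.049 -0.170 2.555

θ = κ·ℓ = 0.2777 × 2.8400 = 0.78867 rad
ρ = (1 − cos θ)/κ = (1 − 0.70479)/0.2777 = 1.06305
z = sin θ / κ = 0.70942/0.2777 = 2.55461
x = ρ cos φ = 1.06305 × cos(350.78°) = 1.04932
y = ρ sin φ = 1.06305 × sin(350.78°) = -0.17033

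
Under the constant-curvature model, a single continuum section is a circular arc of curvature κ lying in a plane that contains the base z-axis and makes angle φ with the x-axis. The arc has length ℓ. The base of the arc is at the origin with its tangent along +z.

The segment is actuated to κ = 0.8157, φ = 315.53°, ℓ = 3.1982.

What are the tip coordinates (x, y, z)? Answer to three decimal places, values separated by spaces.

θ = κ·ℓ = 0.8157 × 3.1982 = 2.60877 rad
ρ = (1 − cos θ)/κ = (1 − -0.86138)/0.8157 = 2.28194
z = sin θ / κ = 0.50797/0.8157 = 0.62274
x = ρ cos φ = 2.28194 × cos(315.53°) = 1.62843
y = ρ sin φ = 2.28194 × sin(315.53°) = -1.59858

1.628 -1.599 0.623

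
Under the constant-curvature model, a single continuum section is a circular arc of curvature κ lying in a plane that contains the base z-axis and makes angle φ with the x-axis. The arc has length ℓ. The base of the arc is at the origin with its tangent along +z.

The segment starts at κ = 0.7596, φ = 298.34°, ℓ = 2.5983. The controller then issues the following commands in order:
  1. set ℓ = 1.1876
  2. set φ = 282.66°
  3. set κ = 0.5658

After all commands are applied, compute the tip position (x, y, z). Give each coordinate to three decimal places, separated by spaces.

0.084 -0.375 1.100

initial: κ=0.7596, φ=298.34°, ℓ=2.5983
cmd 1: set ℓ=1.1876 → (κ,φ,ℓ)=(0.7596,298.34°,1.1876) → tip=(0.2375,-0.4403,1.0330)
cmd 2: set φ=282.66° → (κ,φ,ℓ)=(0.7596,282.66°,1.1876) → tip=(0.1097,-0.4881,1.0330)
cmd 3: set κ=0.5658 → (κ,φ,ℓ)=(0.5658,282.66°,1.1876) → tip=(0.0842,-0.3749,1.1002)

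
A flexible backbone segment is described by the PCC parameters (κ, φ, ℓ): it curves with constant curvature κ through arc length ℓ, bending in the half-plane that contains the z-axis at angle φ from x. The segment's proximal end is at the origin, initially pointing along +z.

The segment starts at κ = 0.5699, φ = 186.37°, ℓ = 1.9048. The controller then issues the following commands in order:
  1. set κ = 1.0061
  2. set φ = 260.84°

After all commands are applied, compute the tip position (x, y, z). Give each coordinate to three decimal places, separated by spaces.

initial: κ=0.5699, φ=186.37°, ℓ=1.9048
cmd 1: set κ=1.0061 → (κ,φ,ℓ)=(1.0061,186.37°,1.9048) → tip=(-1.3225,-0.1476,0.9352)
cmd 2: set φ=260.84° → (κ,φ,ℓ)=(1.0061,260.84°,1.9048) → tip=(-0.2118,-1.3137,0.9352)

-0.212 -1.314 0.935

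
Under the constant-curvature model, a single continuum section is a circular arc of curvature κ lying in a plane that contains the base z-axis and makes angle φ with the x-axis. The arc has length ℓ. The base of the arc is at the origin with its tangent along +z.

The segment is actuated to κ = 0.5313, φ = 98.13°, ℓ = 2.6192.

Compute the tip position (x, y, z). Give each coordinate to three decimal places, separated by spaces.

θ = κ·ℓ = 0.5313 × 2.6192 = 1.39158 rad
ρ = (1 − cos θ)/κ = (1 − 0.17826)/0.5313 = 1.54666
z = sin θ / κ = 0.98398/0.5313 = 1.85203
x = ρ cos φ = 1.54666 × cos(98.13°) = -0.21873
y = ρ sin φ = 1.54666 × sin(98.13°) = 1.53112

-0.219 1.531 1.852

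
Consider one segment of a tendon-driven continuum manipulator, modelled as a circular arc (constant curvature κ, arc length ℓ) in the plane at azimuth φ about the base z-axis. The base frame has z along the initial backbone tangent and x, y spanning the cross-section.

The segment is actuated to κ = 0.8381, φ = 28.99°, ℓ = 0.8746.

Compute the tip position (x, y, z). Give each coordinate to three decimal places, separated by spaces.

0.268 0.149 0.798

θ = κ·ℓ = 0.8381 × 0.8746 = 0.73300 rad
ρ = (1 − cos θ)/κ = (1 − 0.74317)/0.8381 = 0.30644
z = sin θ / κ = 0.66910/0.8381 = 0.79836
x = ρ cos φ = 0.30644 × cos(28.99°) = 0.26805
y = ρ sin φ = 0.30644 × sin(28.99°) = 0.14852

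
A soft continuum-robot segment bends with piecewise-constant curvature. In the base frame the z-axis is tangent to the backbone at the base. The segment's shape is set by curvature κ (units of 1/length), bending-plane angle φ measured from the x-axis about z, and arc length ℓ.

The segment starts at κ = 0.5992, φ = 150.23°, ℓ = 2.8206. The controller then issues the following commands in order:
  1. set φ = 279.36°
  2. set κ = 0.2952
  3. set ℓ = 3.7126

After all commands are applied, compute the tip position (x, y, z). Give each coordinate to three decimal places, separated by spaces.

initial: κ=0.5992, φ=150.23°, ℓ=2.8206
cmd 1: set φ=279.36° → (κ,φ,ℓ)=(0.5992,279.36°,2.8206) → tip=(0.3037,-1.8427,1.6570)
cmd 2: set κ=0.2952 → (κ,φ,ℓ)=(0.2952,279.36°,2.8206) → tip=(0.1802,-1.0932,2.5058)
cmd 3: set ℓ=3.7126 → (κ,φ,ℓ)=(0.2952,279.36°,3.7126) → tip=(0.2991,-1.8143,3.0128)

0.299 -1.814 3.013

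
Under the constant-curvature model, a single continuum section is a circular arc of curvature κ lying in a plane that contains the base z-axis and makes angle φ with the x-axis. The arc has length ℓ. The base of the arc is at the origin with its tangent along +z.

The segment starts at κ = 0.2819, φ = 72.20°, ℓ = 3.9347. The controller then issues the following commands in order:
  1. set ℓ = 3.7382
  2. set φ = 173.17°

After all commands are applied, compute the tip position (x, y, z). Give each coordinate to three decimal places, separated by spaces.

initial: κ=0.2819, φ=72.20°, ℓ=3.9347
cmd 1: set ℓ=3.7382 → (κ,φ,ℓ)=(0.2819,72.20°,3.7382) → tip=(0.5484,1.7081,3.0837)
cmd 2: set φ=173.17° → (κ,φ,ℓ)=(0.2819,173.17°,3.7382) → tip=(-1.7813,0.2133,3.0837)

-1.781 0.213 3.084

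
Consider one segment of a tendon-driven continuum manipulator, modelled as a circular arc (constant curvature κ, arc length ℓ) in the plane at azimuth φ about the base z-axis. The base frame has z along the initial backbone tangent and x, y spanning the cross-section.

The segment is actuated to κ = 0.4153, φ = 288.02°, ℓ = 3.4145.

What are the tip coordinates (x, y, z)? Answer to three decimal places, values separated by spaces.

0.632 -1.941 2.380

θ = κ·ℓ = 0.4153 × 3.4145 = 1.41804 rad
ρ = (1 − cos θ)/κ = (1 − 0.15216)/0.4153 = 2.04151
z = sin θ / κ = 0.98836/0.4153 = 2.37986
x = ρ cos φ = 2.04151 × cos(288.02°) = 0.63154
y = ρ sin φ = 2.04151 × sin(288.02°) = -1.94137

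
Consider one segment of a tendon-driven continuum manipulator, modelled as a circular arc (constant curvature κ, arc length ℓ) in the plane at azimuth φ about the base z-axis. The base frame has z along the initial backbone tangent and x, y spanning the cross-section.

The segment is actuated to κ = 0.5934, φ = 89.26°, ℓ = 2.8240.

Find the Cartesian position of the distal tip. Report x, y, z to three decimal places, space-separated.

0.024 1.862 1.676

θ = κ·ℓ = 0.5934 × 2.8240 = 1.67576 rad
ρ = (1 − cos θ)/κ = (1 − -0.10477)/0.5934 = 1.86177
z = sin θ / κ = 0.99450/0.5934 = 1.67593
x = ρ cos φ = 1.86177 × cos(89.26°) = 0.02404
y = ρ sin φ = 1.86177 × sin(89.26°) = 1.86161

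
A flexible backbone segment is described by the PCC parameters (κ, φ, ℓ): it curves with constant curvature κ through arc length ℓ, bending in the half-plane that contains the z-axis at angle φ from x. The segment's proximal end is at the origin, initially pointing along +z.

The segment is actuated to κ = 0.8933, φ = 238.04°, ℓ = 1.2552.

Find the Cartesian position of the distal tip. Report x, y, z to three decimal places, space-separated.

-0.335 -0.537 1.008

θ = κ·ℓ = 0.8933 × 1.2552 = 1.12127 rad
ρ = (1 − cos θ)/κ = (1 − 0.43454)/0.8933 = 0.63300
z = sin θ / κ = 0.90065/0.8933 = 1.00823
x = ρ cos φ = 0.63300 × cos(238.04°) = -0.33507
y = ρ sin φ = 0.63300 × sin(238.04°) = -0.53705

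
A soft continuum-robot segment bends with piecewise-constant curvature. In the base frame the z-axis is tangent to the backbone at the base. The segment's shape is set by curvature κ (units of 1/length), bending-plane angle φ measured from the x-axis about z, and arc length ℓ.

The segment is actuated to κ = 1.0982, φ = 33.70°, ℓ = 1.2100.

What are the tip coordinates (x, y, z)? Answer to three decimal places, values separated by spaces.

0.576 0.384 0.884

θ = κ·ℓ = 1.0982 × 1.2100 = 1.32882 rad
ρ = (1 − cos θ)/κ = (1 − 0.23962)/1.0982 = 0.69239
z = sin θ / κ = 0.97087/1.0982 = 0.88405
x = ρ cos φ = 0.69239 × cos(33.70°) = 0.57603
y = ρ sin φ = 0.69239 × sin(33.70°) = 0.38417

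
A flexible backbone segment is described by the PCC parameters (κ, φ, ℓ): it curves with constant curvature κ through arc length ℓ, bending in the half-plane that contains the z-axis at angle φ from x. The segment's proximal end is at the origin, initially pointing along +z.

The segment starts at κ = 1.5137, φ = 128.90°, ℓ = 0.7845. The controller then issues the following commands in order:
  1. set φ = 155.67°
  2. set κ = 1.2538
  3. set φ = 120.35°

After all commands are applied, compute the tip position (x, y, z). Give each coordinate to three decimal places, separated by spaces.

-0.180 0.307 0.664

initial: κ=1.5137, φ=128.90°, ℓ=0.7845
cmd 1: set φ=155.67° → (κ,φ,ℓ)=(1.5137,155.67°,0.7845) → tip=(-0.3768,0.1704,0.6127)
cmd 2: set κ=1.2538 → (κ,φ,ℓ)=(1.2538,155.67°,0.7845) → tip=(-0.3241,0.1465,0.6640)
cmd 3: set φ=120.35° → (κ,φ,ℓ)=(1.2538,120.35°,0.7845) → tip=(-0.1797,0.3070,0.6640)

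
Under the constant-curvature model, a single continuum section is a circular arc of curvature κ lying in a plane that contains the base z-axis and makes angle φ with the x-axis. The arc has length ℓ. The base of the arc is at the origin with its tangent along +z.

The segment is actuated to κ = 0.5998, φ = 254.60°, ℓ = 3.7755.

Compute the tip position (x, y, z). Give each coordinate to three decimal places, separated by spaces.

θ = κ·ℓ = 0.5998 × 3.7755 = 2.26454 rad
ρ = (1 − cos θ)/κ = (1 − -0.63942)/0.5998 = 2.73328
z = sin θ / κ = 0.76885/0.5998 = 1.28185
x = ρ cos φ = 2.73328 × cos(254.60°) = -0.72584
y = ρ sin φ = 2.73328 × sin(254.60°) = -2.63515

-0.726 -2.635 1.282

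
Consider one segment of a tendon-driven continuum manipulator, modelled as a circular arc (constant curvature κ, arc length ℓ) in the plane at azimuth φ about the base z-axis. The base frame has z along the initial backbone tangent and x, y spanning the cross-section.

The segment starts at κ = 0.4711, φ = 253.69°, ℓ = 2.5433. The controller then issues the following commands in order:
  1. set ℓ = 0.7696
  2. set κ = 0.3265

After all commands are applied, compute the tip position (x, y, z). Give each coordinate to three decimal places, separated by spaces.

initial: κ=0.4711, φ=253.69°, ℓ=2.5433
cmd 1: set ℓ=0.7696 → (κ,φ,ℓ)=(0.4711,253.69°,0.7696) → tip=(-0.0388,-0.1324,0.7528)
cmd 2: set κ=0.3265 → (κ,φ,ℓ)=(0.3265,253.69°,0.7696) → tip=(-0.0270,-0.0923,0.7615)

-0.027 -0.092 0.762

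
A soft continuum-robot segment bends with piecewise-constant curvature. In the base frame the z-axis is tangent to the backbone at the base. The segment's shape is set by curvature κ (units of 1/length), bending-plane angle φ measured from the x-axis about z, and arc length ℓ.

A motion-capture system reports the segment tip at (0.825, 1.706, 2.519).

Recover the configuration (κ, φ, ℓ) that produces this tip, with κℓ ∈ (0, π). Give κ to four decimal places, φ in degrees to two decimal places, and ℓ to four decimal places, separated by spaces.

ρ = √(x²+y²) = √(0.825² + 1.706²) = 1.89501
φ = atan2(y, x) mod 360° = atan2(1.706, 0.825) = 64.1922°
|p|² = ρ² + z² = 1.89501² + 2.519² = 9.93642
κ = 2ρ / |p|² = 2×1.89501 / 9.93642 = 0.38143
θ = 2·atan2(ρ, z) = 2·atan2(1.89501, 2.519) = 1.28993 rad
ℓ = θ/κ = 1.28993/0.38143 = 3.38184

0.3814 64.19 3.3818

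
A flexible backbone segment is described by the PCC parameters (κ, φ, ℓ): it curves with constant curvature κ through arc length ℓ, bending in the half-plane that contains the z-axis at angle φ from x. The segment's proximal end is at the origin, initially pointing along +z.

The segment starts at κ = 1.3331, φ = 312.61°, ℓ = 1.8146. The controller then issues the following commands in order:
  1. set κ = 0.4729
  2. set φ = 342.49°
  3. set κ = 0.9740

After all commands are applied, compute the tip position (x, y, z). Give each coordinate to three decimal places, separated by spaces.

initial: κ=1.3331, φ=312.61°, ℓ=1.8146
cmd 1: set κ=0.4729 → (κ,φ,ℓ)=(0.4729,312.61°,1.8146) → tip=(0.4955,-0.5387,1.6000)
cmd 2: set φ=342.49° → (κ,φ,ℓ)=(0.4729,342.49°,1.8146) → tip=(0.6980,-0.2202,1.6000)
cmd 3: set κ=0.9740 → (κ,φ,ℓ)=(0.9740,342.49°,1.8146) → tip=(1.1704,-0.3693,1.0069)

1.170 -0.369 1.007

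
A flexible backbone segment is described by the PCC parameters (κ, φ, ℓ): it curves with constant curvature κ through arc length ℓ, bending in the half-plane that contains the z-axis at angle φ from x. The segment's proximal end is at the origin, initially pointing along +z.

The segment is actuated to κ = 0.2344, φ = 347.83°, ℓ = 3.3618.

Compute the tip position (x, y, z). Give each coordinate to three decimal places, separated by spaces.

1.229 -0.265 3.025

θ = κ·ℓ = 0.2344 × 3.3618 = 0.78801 rad
ρ = (1 − cos θ)/κ = (1 − 0.70526)/0.2344 = 1.25742
z = sin θ / κ = 0.70895/0.2344 = 3.02452
x = ρ cos φ = 1.25742 × cos(347.83°) = 1.22916
y = ρ sin φ = 1.25742 × sin(347.83°) = -0.26508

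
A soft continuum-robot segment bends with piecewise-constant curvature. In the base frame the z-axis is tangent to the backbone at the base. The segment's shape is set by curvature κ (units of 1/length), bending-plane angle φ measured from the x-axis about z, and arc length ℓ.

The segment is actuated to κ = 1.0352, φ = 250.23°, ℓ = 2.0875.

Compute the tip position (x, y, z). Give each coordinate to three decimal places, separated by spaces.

-0.509 -1.415 0.803

θ = κ·ℓ = 1.0352 × 2.0875 = 2.16098 rad
ρ = (1 − cos θ)/κ = (1 − -0.55651)/1.0352 = 1.50359
z = sin θ / κ = 0.83084/1.0352 = 0.80259
x = ρ cos φ = 1.50359 × cos(250.23°) = -0.50858
y = ρ sin φ = 1.50359 × sin(250.23°) = -1.41496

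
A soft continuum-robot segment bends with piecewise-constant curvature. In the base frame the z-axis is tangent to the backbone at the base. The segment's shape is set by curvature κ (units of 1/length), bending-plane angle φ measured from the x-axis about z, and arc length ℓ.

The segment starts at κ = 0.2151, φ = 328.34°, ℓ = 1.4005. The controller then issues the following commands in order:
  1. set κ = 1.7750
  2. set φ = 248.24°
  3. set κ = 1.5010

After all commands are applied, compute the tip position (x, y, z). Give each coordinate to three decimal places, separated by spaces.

-0.372 -0.932 0.574

initial: κ=0.2151, φ=328.34°, ℓ=1.4005
cmd 1: set κ=1.7750 → (κ,φ,ℓ)=(1.7750,328.34°,1.4005) → tip=(0.8596,-0.5301,0.3435)
cmd 2: set φ=248.24° → (κ,φ,ℓ)=(1.7750,248.24°,1.4005) → tip=(-0.3744,-0.9380,0.3435)
cmd 3: set κ=1.5010 → (κ,φ,ℓ)=(1.5010,248.24°,1.4005) → tip=(-0.3721,-0.9323,0.5744)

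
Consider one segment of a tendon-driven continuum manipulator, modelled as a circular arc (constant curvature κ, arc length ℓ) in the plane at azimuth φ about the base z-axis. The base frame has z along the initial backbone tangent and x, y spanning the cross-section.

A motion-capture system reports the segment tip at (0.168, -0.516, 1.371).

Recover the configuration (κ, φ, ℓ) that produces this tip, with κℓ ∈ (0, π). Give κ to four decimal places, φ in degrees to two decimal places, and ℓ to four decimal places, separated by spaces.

ρ = √(x²+y²) = √(0.168² + -0.516²) = 0.54266
φ = atan2(y, x) mod 360° = atan2(-0.516, 0.168) = 288.0343°
|p|² = ρ² + z² = 0.54266² + 1.371² = 2.17412
κ = 2ρ / |p|² = 2×0.54266 / 2.17412 = 0.49920
θ = 2·atan2(ρ, z) = 2·atan2(0.54266, 1.371) = 0.75378 rad
ℓ = θ/κ = 0.75378/0.49920 = 1.50999

0.4992 288.03 1.5100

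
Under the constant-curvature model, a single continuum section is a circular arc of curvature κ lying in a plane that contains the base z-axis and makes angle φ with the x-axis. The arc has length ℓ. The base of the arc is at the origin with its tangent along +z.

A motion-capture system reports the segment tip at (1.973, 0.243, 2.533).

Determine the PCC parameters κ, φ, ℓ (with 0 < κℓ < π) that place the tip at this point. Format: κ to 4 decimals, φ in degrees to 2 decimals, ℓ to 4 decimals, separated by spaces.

ρ = √(x²+y²) = √(1.973² + 0.243²) = 1.98791
φ = atan2(y, x) mod 360° = atan2(0.243, 1.973) = 7.0213°
|p|² = ρ² + z² = 1.98791² + 2.533² = 10.36787
κ = 2ρ / |p|² = 2×1.98791 / 10.36787 = 0.38347
θ = 2·atan2(ρ, z) = 2·atan2(1.98791, 2.533) = 1.33081 rad
ℓ = θ/κ = 1.33081/0.38347 = 3.47040

0.3835 7.02 3.4704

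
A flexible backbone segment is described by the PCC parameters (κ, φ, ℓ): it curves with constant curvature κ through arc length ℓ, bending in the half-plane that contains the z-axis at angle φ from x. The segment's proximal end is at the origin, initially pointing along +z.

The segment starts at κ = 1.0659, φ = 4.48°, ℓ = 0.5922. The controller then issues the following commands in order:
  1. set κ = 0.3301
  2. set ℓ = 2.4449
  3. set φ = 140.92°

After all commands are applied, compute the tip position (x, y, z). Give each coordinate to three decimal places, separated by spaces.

initial: κ=1.0659, φ=4.48°, ℓ=0.5922
cmd 1: set κ=0.3301 → (κ,φ,ℓ)=(0.3301,4.48°,0.5922) → tip=(0.0575,0.0045,0.5884)
cmd 2: set ℓ=2.4449 → (κ,φ,ℓ)=(0.3301,4.48°,2.4449) → tip=(0.9313,0.0730,2.1880)
cmd 3: set φ=140.92° → (κ,φ,ℓ)=(0.3301,140.92°,2.4449) → tip=(-0.7252,0.5889,2.1880)

-0.725 0.589 2.188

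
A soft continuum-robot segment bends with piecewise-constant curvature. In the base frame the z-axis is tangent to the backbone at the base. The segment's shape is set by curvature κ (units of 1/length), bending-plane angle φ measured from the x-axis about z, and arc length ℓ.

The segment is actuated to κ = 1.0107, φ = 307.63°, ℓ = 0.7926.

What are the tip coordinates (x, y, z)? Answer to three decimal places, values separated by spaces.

θ = κ·ℓ = 1.0107 × 0.7926 = 0.80108 rad
ρ = (1 − cos θ)/κ = (1 − 0.69593)/1.0107 = 0.30085
z = sin θ / κ = 0.71811/1.0107 = 0.71051
x = ρ cos φ = 0.30085 × cos(307.63°) = 0.18369
y = ρ sin φ = 0.30085 × sin(307.63°) = -0.23826

0.184 -0.238 0.711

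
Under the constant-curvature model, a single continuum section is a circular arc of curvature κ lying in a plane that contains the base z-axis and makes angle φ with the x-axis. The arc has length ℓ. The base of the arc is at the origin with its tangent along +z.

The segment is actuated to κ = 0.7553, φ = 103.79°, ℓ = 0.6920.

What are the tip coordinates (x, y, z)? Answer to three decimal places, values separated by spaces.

θ = κ·ℓ = 0.7553 × 0.6920 = 0.52267 rad
ρ = (1 − cos θ)/κ = (1 − 0.86649)/0.7553 = 0.17676
z = sin θ / κ = 0.49919/0.7553 = 0.66092
x = ρ cos φ = 0.17676 × cos(103.79°) = -0.04213
y = ρ sin φ = 0.17676 × sin(103.79°) = 0.17167

-0.042 0.172 0.661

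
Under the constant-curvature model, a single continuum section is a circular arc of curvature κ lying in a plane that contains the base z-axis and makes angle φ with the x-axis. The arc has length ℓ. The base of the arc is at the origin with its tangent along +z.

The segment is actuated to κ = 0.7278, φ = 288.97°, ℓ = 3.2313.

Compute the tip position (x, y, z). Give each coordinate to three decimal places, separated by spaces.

0.761 -2.214 0.976

θ = κ·ℓ = 0.7278 × 3.2313 = 2.35174 rad
ρ = (1 − cos θ)/κ = (1 − -0.70395)/0.7278 = 2.34123
z = sin θ / κ = 0.71025/0.7278 = 0.97589
x = ρ cos φ = 2.34123 × cos(288.97°) = 0.76107
y = ρ sin φ = 2.34123 × sin(288.97°) = -2.21408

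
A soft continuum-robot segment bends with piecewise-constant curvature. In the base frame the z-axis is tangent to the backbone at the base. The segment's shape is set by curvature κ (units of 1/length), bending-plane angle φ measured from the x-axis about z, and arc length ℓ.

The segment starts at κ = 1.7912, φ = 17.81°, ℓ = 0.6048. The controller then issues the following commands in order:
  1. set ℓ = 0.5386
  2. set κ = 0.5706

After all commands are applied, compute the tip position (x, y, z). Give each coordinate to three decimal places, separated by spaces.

initial: κ=1.7912, φ=17.81°, ℓ=0.6048
cmd 1: set ℓ=0.5386 → (κ,φ,ℓ)=(1.7912,17.81°,0.5386) → tip=(0.2288,0.0735,0.4589)
cmd 2: set κ=0.5706 → (κ,φ,ℓ)=(0.5706,17.81°,0.5386) → tip=(0.0782,0.0251,0.5302)

0.078 0.025 0.530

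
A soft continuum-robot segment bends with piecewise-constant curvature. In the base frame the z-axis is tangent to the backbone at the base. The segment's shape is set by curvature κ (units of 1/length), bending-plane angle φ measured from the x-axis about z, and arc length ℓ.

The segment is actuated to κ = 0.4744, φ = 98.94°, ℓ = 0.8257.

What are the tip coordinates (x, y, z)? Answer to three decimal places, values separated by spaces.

-0.025 0.158 0.805

θ = κ·ℓ = 0.4744 × 0.8257 = 0.39171 rad
ρ = (1 − cos θ)/κ = (1 − 0.92426)/0.4744 = 0.15966
z = sin θ / κ = 0.38177/0.4744 = 0.80475
x = ρ cos φ = 0.15966 × cos(98.94°) = -0.02481
y = ρ sin φ = 0.15966 × sin(98.94°) = 0.15772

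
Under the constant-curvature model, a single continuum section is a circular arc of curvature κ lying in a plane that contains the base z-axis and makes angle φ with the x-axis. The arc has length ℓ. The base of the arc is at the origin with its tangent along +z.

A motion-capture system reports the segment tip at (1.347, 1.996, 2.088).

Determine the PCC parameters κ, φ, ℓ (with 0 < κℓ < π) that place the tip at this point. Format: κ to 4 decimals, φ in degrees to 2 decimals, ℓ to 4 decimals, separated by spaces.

ρ = √(x²+y²) = √(1.347² + 1.996²) = 2.40799
φ = atan2(y, x) mod 360° = atan2(1.996, 1.347) = 55.9866°
|p|² = ρ² + z² = 2.40799² + 2.088² = 10.15817
κ = 2ρ / |p|² = 2×2.40799 / 10.15817 = 0.47410
θ = 2·atan2(ρ, z) = 2·atan2(2.40799, 2.088) = 1.71290 rad
ℓ = θ/κ = 1.71290/0.47410 = 3.61296

0.4741 55.99 3.6130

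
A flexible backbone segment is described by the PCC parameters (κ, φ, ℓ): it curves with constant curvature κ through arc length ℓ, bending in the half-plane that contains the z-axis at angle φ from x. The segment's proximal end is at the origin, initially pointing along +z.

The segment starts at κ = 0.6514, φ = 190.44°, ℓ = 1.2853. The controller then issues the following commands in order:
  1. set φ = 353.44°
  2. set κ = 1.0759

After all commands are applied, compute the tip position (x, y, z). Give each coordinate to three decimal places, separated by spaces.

0.751 -0.086 0.913

initial: κ=0.6514, φ=190.44°, ℓ=1.2853
cmd 1: set φ=353.44° → (κ,φ,ℓ)=(0.6514,353.44°,1.2853) → tip=(0.5040,-0.0580,1.1403)
cmd 2: set κ=1.0759 → (κ,φ,ℓ)=(1.0759,353.44°,1.2853) → tip=(0.7508,-0.0863,0.9131)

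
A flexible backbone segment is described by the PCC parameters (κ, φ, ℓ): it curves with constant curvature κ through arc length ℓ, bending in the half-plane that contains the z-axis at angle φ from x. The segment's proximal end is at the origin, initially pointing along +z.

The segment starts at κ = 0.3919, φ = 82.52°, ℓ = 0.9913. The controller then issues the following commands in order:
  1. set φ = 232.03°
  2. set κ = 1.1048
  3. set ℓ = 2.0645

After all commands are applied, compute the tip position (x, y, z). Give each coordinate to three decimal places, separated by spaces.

-0.920 -1.179 0.686

initial: κ=0.3919, φ=82.52°, ℓ=0.9913
cmd 1: set φ=232.03° → (κ,φ,ℓ)=(0.3919,232.03°,0.9913) → tip=(-0.1170,-0.1499,0.9666)
cmd 2: set κ=1.1048 → (κ,φ,ℓ)=(1.1048,232.03°,0.9913) → tip=(-0.3019,-0.3868,0.8047)
cmd 3: set ℓ=2.0645 → (κ,φ,ℓ)=(1.1048,232.03°,2.0645) → tip=(-0.9199,-1.1787,0.6864)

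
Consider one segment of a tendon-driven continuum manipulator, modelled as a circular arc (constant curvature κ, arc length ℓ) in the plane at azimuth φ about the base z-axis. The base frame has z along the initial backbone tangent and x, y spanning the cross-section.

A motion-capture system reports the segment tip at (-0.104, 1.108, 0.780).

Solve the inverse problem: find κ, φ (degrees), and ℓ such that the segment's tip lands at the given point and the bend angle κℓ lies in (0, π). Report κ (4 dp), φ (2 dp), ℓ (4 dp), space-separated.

1.2051 95.36 1.5923

ρ = √(x²+y²) = √(-0.104² + 1.108²) = 1.11287
φ = atan2(y, x) mod 360° = atan2(1.108, -0.104) = 95.3622°
|p|² = ρ² + z² = 1.11287² + 0.780² = 1.84688
κ = 2ρ / |p|² = 2×1.11287 / 1.84688 = 1.20514
θ = 2·atan2(ρ, z) = 2·atan2(1.11287, 0.780) = 1.91895 rad
ℓ = θ/κ = 1.91895/1.20514 = 1.59231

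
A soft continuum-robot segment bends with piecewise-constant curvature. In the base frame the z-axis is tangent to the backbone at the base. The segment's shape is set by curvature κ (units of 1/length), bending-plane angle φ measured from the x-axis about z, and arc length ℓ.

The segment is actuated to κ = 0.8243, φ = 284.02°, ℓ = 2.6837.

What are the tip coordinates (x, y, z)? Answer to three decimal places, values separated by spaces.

θ = κ·ℓ = 0.8243 × 2.6837 = 2.21217 rad
ρ = (1 − cos θ)/κ = (1 − -0.59830)/0.8243 = 1.93898
z = sin θ / κ = 0.80127/0.8243 = 0.97206
x = ρ cos φ = 1.93898 × cos(284.02°) = 0.46974
y = ρ sin φ = 1.93898 × sin(284.02°) = -1.88122

0.470 -1.881 0.972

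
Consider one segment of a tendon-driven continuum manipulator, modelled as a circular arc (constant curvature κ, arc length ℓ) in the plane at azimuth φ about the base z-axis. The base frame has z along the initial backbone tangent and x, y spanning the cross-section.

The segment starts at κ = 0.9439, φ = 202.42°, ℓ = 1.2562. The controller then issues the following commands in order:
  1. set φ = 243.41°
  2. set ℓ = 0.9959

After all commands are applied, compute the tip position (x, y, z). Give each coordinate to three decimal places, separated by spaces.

-0.195 -0.389 0.856

initial: κ=0.9439, φ=202.42°, ℓ=1.2562
cmd 1: set φ=243.41° → (κ,φ,ℓ)=(0.9439,243.41°,1.2562) → tip=(-0.2961,-0.5915,0.9819)
cmd 2: set ℓ=0.9959 → (κ,φ,ℓ)=(0.9439,243.41°,0.9959) → tip=(-0.1945,-0.3886,0.8556)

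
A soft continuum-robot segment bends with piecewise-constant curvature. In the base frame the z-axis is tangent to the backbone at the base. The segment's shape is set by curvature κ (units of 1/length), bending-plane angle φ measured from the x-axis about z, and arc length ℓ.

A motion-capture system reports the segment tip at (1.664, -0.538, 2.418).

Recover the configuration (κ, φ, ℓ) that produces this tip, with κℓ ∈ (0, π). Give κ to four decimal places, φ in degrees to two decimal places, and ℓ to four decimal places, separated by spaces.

0.3928 342.08 3.1884

ρ = √(x²+y²) = √(1.664² + -0.538²) = 1.74881
φ = atan2(y, x) mod 360° = atan2(-0.538, 1.664) = 342.0831°
|p|² = ρ² + z² = 1.74881² + 2.418² = 8.90506
κ = 2ρ / |p|² = 2×1.74881 / 8.90506 = 0.39277
θ = 2·atan2(ρ, z) = 2·atan2(1.74881, 2.418) = 1.25232 rad
ℓ = θ/κ = 1.25232/0.39277 = 3.18844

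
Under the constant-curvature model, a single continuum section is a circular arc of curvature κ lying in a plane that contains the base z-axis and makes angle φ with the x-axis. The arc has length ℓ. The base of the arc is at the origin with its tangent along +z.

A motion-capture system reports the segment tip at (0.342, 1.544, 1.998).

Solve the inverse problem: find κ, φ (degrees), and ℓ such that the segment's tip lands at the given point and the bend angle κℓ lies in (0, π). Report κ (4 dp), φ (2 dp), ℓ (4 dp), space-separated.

ρ = √(x²+y²) = √(0.342² + 1.544²) = 1.58142
φ = atan2(y, x) mod 360° = atan2(1.544, 0.342) = 77.5105°
|p|² = ρ² + z² = 1.58142² + 1.998² = 6.49290
κ = 2ρ / |p|² = 2×1.58142 / 6.49290 = 0.48712
θ = 2·atan2(ρ, z) = 2·atan2(1.58142, 1.998) = 1.33908 rad
ℓ = θ/κ = 1.33908/0.48712 = 2.74895

0.4871 77.51 2.7489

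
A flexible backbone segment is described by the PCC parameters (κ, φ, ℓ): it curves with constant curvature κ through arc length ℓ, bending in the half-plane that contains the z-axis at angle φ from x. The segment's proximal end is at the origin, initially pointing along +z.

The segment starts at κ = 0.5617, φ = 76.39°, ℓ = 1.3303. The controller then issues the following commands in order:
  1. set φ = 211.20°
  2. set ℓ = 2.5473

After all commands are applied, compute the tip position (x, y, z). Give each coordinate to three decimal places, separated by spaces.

-1.310 -0.794 1.763

initial: κ=0.5617, φ=76.39°, ℓ=1.3303
cmd 1: set φ=211.20° → (κ,φ,ℓ)=(0.5617,211.20°,1.3303) → tip=(-0.4057,-0.2457,1.2099)
cmd 2: set ℓ=2.5473 → (κ,φ,ℓ)=(0.5617,211.20°,2.5473) → tip=(-1.3103,-0.7936,1.7629)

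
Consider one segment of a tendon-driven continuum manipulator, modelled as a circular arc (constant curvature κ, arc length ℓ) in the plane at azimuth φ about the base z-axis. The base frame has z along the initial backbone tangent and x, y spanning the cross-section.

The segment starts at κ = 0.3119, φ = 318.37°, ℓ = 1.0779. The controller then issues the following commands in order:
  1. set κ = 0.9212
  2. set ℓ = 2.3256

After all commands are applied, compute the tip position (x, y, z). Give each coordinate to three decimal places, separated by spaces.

initial: κ=0.3119, φ=318.37°, ℓ=1.0779
cmd 1: set κ=0.9212 → (κ,φ,ℓ)=(0.9212,318.37°,1.0779) → tip=(0.3682,-0.3272,0.9093)
cmd 2: set ℓ=2.3256 → (κ,φ,ℓ)=(0.9212,318.37°,2.3256) → tip=(1.2503,-1.1112,0.9130)

1.250 -1.111 0.913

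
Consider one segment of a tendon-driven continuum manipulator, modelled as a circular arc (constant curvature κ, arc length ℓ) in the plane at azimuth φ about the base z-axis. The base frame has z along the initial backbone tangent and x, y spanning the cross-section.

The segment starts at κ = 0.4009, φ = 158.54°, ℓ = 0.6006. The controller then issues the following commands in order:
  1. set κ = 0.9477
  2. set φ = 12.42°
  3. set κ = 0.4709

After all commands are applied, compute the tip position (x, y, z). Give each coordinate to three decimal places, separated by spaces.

initial: κ=0.4009, φ=158.54°, ℓ=0.6006
cmd 1: set κ=0.9477 → (κ,φ,ℓ)=(0.9477,158.54°,0.6006) → tip=(-0.1548,0.0609,0.5687)
cmd 2: set φ=12.42° → (κ,φ,ℓ)=(0.9477,12.42°,0.6006) → tip=(0.1625,0.0358,0.5687)
cmd 3: set κ=0.4709 → (κ,φ,ℓ)=(0.4709,12.42°,0.6006) → tip=(0.0824,0.0181,0.5926)

0.082 0.018 0.593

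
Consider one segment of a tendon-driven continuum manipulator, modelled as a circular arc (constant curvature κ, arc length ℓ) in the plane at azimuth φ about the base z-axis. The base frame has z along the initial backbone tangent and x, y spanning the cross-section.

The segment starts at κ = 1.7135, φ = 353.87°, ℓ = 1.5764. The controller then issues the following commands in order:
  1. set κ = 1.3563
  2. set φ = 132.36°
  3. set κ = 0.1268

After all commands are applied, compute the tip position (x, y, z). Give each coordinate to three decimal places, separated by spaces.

initial: κ=1.7135, φ=353.87°, ℓ=1.5764
cmd 1: set κ=1.3563 → (κ,φ,ℓ)=(1.3563,353.87°,1.5764) → tip=(1.1270,-0.1210,0.6218)
cmd 2: set φ=132.36° → (κ,φ,ℓ)=(1.3563,132.36°,1.5764) → tip=(-0.7637,0.8376,0.6218)
cmd 3: set κ=0.1268 → (κ,φ,ℓ)=(0.1268,132.36°,1.5764) → tip=(-0.1058,0.1160,1.5659)

-0.106 0.116 1.566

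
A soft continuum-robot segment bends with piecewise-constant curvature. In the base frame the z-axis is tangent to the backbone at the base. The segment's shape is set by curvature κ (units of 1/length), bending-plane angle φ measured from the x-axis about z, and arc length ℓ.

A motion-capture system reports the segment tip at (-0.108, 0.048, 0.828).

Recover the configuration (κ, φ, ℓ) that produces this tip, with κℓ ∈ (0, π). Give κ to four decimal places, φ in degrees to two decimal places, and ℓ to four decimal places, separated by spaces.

0.3379 156.04 0.8392

ρ = √(x²+y²) = √(-0.108² + 0.048²) = 0.11819
φ = atan2(y, x) mod 360° = atan2(0.048, -0.108) = 156.0375°
|p|² = ρ² + z² = 0.11819² + 0.828² = 0.69955
κ = 2ρ / |p|² = 2×0.11819 / 0.69955 = 0.33789
θ = 2·atan2(ρ, z) = 2·atan2(0.11819, 0.828) = 0.28356 rad
ℓ = θ/κ = 0.28356/0.33789 = 0.83920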